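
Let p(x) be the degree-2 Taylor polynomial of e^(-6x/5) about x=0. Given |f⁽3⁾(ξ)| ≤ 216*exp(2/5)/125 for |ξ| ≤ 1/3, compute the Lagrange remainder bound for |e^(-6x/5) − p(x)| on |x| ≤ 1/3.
4*exp(2/5)/375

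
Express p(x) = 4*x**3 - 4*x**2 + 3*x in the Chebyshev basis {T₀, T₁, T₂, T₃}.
(-2)T₀ + (6)T₁ + (-2)T₂ + T₃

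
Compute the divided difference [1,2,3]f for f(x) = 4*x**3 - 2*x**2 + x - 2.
22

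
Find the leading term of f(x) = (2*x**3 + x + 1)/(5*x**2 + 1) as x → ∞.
2*x/5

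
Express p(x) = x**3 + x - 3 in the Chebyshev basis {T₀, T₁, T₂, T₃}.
(-3)T₀ + (7/4)T₁ + (1/4)T₃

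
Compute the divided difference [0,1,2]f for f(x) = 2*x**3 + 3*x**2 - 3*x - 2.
9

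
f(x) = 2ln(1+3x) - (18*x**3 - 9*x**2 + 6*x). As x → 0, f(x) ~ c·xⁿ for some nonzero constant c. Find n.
4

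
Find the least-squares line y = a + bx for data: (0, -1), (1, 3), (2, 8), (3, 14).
a = -3/2, b = 5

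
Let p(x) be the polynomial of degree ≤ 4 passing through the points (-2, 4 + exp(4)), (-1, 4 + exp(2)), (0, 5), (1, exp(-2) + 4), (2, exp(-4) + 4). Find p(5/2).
5*(-36*exp(6) - 84*exp(2) + 63 + 178*exp(4) + 7*exp(8))*exp(-4)/128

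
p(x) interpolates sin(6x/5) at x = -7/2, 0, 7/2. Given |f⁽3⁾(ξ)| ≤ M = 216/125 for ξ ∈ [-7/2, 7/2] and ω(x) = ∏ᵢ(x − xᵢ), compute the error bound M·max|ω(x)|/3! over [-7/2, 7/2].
343*sqrt(3)/125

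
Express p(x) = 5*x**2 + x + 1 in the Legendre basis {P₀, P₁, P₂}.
(8/3)P₀ + P₁ + (10/3)P₂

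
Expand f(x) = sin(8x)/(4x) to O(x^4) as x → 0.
2 - 64*x**2/3 + O(x**4)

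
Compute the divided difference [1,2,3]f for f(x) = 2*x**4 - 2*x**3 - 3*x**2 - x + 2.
35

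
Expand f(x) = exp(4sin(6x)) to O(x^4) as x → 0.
1 + 24*x + 288*x**2 + 2160*x**3 + O(x**4)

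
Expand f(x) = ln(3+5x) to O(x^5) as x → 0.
log(3) + 5*x/3 - 25*x**2/18 + 125*x**3/81 - 625*x**4/324 + O(x**5)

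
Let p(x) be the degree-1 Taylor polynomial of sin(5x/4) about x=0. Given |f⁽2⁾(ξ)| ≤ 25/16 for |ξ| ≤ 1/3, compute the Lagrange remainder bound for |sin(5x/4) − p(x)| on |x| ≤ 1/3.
25/288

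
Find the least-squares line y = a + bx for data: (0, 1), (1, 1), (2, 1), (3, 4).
a = 2/5, b = 9/10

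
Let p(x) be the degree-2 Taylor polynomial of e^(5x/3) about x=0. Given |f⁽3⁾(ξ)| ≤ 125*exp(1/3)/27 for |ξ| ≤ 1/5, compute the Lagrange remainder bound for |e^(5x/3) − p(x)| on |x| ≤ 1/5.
exp(1/3)/162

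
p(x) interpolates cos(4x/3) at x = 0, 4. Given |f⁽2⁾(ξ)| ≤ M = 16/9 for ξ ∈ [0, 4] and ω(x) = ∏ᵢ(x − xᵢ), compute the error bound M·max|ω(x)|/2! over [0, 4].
32/9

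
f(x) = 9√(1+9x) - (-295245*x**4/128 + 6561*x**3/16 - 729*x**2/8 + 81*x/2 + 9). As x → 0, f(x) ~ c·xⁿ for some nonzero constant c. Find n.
5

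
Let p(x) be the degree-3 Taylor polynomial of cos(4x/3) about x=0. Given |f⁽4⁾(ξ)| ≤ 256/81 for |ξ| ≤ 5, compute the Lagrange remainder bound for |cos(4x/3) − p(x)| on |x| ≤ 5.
20000/243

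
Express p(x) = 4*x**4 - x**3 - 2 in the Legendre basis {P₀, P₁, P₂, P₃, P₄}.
(-6/5)P₀ + (-3/5)P₁ + (16/7)P₂ + (-2/5)P₃ + (32/35)P₄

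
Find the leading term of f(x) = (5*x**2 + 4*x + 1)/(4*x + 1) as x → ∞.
5*x/4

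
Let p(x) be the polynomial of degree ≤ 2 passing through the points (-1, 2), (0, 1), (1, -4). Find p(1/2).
-1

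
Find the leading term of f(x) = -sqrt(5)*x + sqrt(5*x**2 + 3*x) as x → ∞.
3*sqrt(5)/10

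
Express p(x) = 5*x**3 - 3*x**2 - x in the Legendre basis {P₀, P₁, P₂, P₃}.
-P₀ + (2)P₁ + (-2)P₂ + (2)P₃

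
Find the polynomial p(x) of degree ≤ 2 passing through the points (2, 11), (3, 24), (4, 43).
3*x**2 - 2*x + 3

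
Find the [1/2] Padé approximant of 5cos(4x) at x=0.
5/(8*x**2 + 1)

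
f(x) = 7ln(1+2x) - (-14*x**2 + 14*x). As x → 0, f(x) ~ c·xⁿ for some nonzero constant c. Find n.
3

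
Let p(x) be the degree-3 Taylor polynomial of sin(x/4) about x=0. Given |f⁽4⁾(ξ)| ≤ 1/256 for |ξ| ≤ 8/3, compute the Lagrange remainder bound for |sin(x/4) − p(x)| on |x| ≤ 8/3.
2/243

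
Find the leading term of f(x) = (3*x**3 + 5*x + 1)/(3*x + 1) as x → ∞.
x**2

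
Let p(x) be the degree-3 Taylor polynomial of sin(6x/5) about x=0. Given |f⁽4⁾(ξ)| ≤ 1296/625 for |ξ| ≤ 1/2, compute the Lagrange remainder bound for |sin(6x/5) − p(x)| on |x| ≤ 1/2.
27/5000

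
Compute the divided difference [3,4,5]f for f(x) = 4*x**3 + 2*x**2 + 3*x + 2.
50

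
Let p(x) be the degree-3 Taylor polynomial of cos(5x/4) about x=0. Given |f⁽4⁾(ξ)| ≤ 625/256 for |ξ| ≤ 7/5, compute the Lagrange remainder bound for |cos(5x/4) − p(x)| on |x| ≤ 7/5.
2401/6144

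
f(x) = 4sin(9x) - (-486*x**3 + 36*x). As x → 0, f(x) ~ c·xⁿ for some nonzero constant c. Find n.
5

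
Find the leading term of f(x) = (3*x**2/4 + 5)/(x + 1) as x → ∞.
3*x/4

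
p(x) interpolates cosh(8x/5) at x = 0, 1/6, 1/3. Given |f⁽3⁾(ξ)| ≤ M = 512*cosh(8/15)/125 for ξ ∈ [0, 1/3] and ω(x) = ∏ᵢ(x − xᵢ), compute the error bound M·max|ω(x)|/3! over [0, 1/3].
64*sqrt(3)*cosh(8/15)/91125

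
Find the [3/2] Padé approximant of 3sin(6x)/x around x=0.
(18 - 378*x**2/5)/(9*x**2/5 + 1)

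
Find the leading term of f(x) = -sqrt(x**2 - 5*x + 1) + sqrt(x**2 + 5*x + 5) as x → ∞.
5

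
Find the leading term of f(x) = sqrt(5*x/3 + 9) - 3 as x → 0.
5*x/18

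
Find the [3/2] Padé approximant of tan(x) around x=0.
(-x**3/15 + x)/(1 - 2*x**2/5)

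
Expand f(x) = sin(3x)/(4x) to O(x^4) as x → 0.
3/4 - 9*x**2/8 + O(x**4)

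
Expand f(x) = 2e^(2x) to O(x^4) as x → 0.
2 + 4*x + 4*x**2 + 8*x**3/3 + O(x**4)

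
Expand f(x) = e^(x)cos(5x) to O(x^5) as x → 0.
1 + x - 12*x**2 - 37*x**3/3 + 119*x**4/6 + O(x**5)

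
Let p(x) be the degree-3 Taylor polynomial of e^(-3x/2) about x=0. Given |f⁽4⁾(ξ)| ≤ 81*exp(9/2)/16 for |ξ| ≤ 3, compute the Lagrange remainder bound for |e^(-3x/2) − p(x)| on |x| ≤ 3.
2187*exp(9/2)/128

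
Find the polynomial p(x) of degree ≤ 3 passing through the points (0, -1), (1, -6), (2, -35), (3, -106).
-3*x**3 - 3*x**2 + x - 1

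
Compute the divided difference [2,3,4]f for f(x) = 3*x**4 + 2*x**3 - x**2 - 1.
182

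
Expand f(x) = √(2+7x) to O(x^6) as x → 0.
sqrt(2) + 7*sqrt(2)*x/4 - 49*sqrt(2)*x**2/32 + 343*sqrt(2)*x**3/128 - 12005*sqrt(2)*x**4/2048 + 117649*sqrt(2)*x**5/8192 + O(x**6)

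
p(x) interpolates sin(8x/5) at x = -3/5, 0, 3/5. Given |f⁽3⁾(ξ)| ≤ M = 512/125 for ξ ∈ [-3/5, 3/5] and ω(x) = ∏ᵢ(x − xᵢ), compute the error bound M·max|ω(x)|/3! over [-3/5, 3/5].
512*sqrt(3)/15625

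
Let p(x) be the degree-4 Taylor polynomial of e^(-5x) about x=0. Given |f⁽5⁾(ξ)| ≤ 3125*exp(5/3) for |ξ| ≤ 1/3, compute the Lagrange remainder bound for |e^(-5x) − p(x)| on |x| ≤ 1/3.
625*exp(5/3)/5832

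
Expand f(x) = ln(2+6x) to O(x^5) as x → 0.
log(2) + 3*x - 9*x**2/2 + 9*x**3 - 81*x**4/4 + O(x**5)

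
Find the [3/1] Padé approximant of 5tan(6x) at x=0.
360*x**3 + 30*x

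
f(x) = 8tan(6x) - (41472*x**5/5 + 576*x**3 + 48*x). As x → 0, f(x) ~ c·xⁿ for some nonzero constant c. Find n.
7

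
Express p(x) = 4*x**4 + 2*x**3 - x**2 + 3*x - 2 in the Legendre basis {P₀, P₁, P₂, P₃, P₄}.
(-23/15)P₀ + (21/5)P₁ + (34/21)P₂ + (4/5)P₃ + (32/35)P₄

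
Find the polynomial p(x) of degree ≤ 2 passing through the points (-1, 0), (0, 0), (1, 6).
3*x**2 + 3*x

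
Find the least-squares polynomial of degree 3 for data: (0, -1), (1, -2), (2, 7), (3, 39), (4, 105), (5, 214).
-6/7 + (-149/42)x + (1/7)x² + (11/6)x³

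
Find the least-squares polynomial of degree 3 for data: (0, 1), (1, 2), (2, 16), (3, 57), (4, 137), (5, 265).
74/63 + (-1151/378)x + (353/252)x² + (211/108)x³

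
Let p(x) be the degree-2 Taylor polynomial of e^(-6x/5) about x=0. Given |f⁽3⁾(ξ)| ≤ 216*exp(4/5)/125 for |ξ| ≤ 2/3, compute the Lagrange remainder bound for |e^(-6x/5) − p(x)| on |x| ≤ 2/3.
32*exp(4/5)/375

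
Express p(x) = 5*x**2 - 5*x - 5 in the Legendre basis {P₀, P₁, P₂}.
(-10/3)P₀ + (-5)P₁ + (10/3)P₂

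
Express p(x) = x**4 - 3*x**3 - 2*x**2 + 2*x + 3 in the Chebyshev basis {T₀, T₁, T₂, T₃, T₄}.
(19/8)T₀ + (-1/4)T₁ + (-1/2)T₂ + (-3/4)T₃ + (1/8)T₄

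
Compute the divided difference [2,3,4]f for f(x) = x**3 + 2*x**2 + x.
11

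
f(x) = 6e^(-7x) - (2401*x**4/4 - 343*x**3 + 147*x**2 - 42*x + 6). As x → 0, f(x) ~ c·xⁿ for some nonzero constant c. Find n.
5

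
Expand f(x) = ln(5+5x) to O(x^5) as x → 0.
log(5) + x - x**2/2 + x**3/3 - x**4/4 + O(x**5)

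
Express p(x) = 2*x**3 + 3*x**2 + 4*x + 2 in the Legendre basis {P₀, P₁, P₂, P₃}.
(3)P₀ + (26/5)P₁ + (2)P₂ + (4/5)P₃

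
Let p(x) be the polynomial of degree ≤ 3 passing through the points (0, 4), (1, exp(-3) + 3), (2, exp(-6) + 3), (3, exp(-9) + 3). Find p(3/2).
(-1 + 9*exp(3) + 9*exp(6) + 47*exp(9))*exp(-9)/16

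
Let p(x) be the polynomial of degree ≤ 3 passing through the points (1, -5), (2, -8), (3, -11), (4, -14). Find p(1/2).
-7/2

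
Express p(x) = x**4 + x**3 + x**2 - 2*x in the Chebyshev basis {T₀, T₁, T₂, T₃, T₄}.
(7/8)T₀ + (-5/4)T₁ + T₂ + (1/4)T₃ + (1/8)T₄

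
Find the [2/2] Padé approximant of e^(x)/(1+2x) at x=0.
(37*x**2/204 + 23*x/34 + 1)/(-131*x**2/204 + 57*x/34 + 1)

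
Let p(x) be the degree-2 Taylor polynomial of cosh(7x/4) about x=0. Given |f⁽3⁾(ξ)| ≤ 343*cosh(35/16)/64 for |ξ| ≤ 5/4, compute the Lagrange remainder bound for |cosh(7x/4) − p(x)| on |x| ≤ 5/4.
42875*cosh(35/16)/24576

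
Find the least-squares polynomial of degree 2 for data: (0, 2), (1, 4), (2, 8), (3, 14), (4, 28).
88/35 + (-43/35)x + (13/7)x²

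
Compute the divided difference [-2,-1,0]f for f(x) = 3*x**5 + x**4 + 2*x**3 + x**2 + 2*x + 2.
-43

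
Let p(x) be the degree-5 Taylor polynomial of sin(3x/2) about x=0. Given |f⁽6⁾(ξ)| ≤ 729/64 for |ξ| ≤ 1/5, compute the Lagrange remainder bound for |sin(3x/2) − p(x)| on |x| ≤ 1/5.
81/80000000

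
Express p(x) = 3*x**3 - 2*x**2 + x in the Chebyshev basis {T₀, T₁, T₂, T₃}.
-T₀ + (13/4)T₁ - T₂ + (3/4)T₃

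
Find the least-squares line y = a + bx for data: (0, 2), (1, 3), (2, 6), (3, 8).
a = 8/5, b = 21/10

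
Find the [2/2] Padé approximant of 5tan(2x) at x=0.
10*x/(1 - 4*x**2/3)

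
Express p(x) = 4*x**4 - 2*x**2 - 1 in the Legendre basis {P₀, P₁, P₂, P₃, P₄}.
(-13/15)P₀ + (20/21)P₂ + (32/35)P₄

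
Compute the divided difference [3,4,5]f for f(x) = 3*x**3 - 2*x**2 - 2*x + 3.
34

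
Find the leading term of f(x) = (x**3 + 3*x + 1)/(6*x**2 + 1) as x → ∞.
x/6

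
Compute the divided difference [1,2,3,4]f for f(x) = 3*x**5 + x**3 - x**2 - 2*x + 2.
196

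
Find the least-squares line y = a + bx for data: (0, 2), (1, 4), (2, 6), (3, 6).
a = 12/5, b = 7/5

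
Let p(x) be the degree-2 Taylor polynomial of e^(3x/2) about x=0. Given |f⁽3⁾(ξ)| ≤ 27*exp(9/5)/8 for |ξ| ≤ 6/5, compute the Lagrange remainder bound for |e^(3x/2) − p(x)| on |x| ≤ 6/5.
243*exp(9/5)/250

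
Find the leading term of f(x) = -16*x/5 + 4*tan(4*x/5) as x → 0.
256*x**3/375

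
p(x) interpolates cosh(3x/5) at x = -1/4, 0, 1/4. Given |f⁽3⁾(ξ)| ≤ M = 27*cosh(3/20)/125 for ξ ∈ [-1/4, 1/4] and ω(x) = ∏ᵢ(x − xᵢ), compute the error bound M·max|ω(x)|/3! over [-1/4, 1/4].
sqrt(3)*cosh(3/20)/8000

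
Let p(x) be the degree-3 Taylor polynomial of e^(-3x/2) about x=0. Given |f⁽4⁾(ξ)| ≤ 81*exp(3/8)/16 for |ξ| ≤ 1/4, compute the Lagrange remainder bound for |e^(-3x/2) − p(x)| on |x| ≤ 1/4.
27*exp(3/8)/32768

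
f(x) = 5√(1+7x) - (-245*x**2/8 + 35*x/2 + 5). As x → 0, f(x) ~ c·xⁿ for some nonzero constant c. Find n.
3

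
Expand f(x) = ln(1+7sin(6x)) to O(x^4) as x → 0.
42*x - 882*x**2 + 24444*x**3 + O(x**4)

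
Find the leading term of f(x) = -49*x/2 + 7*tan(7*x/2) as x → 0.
2401*x**3/24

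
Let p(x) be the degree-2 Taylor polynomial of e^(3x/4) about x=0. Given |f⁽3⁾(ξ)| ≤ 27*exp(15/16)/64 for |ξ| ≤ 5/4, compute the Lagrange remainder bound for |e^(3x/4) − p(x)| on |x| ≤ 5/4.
1125*exp(15/16)/8192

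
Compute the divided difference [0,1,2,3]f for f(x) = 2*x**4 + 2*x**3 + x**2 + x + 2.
14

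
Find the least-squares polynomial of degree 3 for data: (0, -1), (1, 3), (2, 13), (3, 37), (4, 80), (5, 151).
-127/126 + (2389/756)x + (-43/126)x² + (125/108)x³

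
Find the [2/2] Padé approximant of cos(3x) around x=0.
(1 - 15*x**2/4)/(3*x**2/4 + 1)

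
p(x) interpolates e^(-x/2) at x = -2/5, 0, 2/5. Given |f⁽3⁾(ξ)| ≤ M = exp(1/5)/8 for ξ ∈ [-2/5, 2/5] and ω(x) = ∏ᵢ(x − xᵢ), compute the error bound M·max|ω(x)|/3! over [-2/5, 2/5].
sqrt(3)*exp(1/5)/3375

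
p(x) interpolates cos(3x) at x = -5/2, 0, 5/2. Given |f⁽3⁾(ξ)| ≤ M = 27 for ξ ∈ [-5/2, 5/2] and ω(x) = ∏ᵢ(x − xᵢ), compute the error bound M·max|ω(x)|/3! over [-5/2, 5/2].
125*sqrt(3)/8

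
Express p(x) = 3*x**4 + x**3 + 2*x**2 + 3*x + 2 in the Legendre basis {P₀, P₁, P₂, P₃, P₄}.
(49/15)P₀ + (18/5)P₁ + (64/21)P₂ + (2/5)P₃ + (24/35)P₄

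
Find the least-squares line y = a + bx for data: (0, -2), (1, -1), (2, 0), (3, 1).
a = -2, b = 1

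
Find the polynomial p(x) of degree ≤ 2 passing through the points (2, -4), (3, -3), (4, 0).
x**2 - 4*x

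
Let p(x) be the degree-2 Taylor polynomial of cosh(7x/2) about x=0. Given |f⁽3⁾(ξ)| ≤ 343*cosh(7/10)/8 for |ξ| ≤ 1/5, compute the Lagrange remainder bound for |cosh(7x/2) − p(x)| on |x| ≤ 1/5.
343*cosh(7/10)/6000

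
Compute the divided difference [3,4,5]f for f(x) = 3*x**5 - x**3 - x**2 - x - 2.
1967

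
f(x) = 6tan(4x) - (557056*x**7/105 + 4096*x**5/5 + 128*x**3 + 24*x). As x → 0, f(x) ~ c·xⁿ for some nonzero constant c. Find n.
9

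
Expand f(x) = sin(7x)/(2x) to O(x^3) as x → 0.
7/2 - 343*x**2/12 + O(x**3)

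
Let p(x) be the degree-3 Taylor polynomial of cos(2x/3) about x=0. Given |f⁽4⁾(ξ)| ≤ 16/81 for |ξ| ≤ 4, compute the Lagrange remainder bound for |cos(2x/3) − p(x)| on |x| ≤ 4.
512/243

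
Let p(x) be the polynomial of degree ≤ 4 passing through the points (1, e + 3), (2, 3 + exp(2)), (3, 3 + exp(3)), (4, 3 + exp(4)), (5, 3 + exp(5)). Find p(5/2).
-5*exp(4)/32 - 5*e/128 + 3 + 15*exp(2)/32 + 3*exp(5)/128 + 45*exp(3)/64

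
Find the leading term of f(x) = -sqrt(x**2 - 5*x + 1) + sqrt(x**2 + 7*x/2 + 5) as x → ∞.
17/4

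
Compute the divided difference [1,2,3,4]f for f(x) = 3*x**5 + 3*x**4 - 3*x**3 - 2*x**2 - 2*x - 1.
222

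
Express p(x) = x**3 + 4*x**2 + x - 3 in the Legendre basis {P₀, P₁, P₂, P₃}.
(-5/3)P₀ + (8/5)P₁ + (8/3)P₂ + (2/5)P₃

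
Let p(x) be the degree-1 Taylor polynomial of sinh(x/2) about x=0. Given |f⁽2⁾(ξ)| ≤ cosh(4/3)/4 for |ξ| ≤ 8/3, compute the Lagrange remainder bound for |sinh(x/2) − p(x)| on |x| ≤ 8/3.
8*cosh(4/3)/9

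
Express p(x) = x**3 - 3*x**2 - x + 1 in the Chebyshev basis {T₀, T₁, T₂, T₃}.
(-1/2)T₀ + (-1/4)T₁ + (-3/2)T₂ + (1/4)T₃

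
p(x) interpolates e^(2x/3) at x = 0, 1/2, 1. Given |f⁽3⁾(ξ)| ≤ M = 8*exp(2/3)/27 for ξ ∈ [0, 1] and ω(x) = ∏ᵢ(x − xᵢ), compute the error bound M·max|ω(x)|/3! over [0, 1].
sqrt(3)*exp(2/3)/729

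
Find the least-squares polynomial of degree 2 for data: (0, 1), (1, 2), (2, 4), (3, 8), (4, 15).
6/5 + (-3/5)x + x²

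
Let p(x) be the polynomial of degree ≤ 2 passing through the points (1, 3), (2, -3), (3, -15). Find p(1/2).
15/4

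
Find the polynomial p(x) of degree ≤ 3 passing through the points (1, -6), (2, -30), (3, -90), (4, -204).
-3*x**3 - 3*x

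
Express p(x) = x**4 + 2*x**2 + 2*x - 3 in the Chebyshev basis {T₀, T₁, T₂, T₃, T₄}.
(-13/8)T₀ + (2)T₁ + (3/2)T₂ + (1/8)T₄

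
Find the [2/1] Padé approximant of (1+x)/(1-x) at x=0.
(x + 1)/(1 - x)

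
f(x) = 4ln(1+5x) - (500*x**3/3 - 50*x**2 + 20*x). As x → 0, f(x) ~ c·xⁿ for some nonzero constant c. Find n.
4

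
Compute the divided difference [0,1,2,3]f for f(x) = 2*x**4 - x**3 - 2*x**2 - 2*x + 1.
11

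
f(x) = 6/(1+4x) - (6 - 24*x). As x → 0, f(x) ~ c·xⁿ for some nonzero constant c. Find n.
2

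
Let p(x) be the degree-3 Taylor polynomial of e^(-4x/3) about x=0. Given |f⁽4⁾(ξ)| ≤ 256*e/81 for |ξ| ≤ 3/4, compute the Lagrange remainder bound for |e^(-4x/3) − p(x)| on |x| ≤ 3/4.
e/24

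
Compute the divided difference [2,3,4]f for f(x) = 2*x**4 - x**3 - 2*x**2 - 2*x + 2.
99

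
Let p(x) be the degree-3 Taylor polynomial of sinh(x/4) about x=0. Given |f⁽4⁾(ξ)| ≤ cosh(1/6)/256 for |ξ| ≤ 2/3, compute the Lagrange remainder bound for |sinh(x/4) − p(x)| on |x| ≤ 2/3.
cosh(1/6)/31104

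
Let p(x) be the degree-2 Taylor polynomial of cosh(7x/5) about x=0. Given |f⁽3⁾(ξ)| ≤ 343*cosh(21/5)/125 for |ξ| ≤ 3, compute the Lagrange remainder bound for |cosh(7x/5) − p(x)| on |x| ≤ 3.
3087*cosh(21/5)/250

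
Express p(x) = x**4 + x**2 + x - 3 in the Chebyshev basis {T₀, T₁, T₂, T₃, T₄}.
(-17/8)T₀ + T₁ + T₂ + (1/8)T₄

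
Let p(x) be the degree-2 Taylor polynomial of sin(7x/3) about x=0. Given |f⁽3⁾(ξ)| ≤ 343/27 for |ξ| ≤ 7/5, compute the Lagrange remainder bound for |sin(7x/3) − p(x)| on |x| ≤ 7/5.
117649/20250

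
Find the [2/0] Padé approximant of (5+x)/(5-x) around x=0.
2*x**2/25 + 2*x/5 + 1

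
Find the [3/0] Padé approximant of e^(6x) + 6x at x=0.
36*x**3 + 18*x**2 + 12*x + 1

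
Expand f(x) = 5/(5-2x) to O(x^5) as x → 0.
1 + 2*x/5 + 4*x**2/25 + 8*x**3/125 + 16*x**4/625 + O(x**5)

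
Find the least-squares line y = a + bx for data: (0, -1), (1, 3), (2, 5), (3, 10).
a = -1, b = 7/2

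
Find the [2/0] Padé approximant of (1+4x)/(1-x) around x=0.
5*x**2 + 5*x + 1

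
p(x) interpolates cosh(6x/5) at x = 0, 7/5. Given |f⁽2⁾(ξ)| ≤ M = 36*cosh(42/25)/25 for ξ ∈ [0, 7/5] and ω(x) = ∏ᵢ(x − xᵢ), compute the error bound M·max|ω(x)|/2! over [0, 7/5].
441*cosh(42/25)/1250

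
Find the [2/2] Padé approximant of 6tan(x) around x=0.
6*x/(1 - x**2/3)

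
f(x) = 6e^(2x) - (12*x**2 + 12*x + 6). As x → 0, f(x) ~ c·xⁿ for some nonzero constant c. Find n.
3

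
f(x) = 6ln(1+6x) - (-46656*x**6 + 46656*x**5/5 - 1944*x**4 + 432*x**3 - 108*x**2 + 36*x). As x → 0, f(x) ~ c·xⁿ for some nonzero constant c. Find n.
7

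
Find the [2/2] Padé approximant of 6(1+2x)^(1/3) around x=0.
(56*x**2/9 + 14*x + 6)/(10*x**2/27 + 5*x/3 + 1)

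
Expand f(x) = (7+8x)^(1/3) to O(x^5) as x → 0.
7**(1/3) + 8*7**(1/3)*x/21 - 64*7**(1/3)*x**2/441 + 2560*7**(1/3)*x**3/27783 - 40960*7**(1/3)*x**4/583443 + O(x**5)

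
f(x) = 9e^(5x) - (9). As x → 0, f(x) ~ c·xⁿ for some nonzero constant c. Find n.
1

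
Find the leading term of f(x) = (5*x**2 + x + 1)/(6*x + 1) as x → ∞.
5*x/6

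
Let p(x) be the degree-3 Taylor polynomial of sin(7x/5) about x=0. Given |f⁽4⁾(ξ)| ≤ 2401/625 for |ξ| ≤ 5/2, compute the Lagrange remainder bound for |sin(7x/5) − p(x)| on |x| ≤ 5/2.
2401/384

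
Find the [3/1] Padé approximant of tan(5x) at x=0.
125*x**3/3 + 5*x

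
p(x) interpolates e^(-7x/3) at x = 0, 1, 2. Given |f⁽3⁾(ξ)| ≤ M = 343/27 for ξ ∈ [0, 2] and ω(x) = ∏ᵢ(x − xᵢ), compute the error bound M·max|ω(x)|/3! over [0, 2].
343*sqrt(3)/729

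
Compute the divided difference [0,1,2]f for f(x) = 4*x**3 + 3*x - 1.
12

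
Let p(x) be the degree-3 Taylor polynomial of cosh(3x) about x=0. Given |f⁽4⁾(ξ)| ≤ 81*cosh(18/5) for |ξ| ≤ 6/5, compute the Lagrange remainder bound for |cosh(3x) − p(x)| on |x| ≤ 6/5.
4374*cosh(18/5)/625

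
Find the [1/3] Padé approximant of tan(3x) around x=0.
3*x/(1 - 3*x**2)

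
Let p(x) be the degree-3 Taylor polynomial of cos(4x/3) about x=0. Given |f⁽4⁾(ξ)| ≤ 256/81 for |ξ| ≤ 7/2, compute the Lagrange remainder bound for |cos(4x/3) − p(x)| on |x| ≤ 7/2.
4802/243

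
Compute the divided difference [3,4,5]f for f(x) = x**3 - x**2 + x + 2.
11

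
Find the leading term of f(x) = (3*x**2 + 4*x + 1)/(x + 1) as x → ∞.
3*x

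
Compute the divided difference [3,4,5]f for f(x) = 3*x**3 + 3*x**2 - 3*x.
39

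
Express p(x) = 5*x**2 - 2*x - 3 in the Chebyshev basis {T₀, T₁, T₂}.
(-1/2)T₀ + (-2)T₁ + (5/2)T₂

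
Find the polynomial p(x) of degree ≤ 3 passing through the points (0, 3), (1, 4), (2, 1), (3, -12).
-x**3 + x**2 + x + 3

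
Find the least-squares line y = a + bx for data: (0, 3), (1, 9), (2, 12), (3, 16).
a = 37/10, b = 21/5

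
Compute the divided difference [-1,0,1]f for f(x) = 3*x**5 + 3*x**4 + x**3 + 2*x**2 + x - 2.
5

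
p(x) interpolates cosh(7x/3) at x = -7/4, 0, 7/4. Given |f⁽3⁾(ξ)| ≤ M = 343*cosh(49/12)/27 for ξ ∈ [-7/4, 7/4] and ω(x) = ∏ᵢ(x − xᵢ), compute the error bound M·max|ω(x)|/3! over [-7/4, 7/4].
117649*sqrt(3)*cosh(49/12)/46656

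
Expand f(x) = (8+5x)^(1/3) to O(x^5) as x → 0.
2 + 5*x/12 - 25*x**2/288 + 625*x**3/20736 - 3125*x**4/248832 + O(x**5)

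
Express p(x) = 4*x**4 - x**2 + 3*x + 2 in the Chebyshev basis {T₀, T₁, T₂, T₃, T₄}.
(3)T₀ + (3)T₁ + (3/2)T₂ + (1/2)T₄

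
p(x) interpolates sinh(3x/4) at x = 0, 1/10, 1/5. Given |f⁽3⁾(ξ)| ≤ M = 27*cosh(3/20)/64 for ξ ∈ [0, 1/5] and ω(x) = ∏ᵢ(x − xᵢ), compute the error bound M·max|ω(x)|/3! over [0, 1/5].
sqrt(3)*cosh(3/20)/64000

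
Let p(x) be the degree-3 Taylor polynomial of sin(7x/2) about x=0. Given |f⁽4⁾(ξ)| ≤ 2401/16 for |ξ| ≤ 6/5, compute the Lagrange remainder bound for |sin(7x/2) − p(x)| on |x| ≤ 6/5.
64827/5000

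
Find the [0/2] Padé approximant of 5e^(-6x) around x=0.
5/(18*x**2 + 6*x + 1)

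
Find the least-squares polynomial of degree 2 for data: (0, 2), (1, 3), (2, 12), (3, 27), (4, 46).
8/5 + (-4/5)x + (3)x²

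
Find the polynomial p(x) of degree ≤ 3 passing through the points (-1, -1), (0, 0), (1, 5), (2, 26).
2*x**3 + 2*x**2 + x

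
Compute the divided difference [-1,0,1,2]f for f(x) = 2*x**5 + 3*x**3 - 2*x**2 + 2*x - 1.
13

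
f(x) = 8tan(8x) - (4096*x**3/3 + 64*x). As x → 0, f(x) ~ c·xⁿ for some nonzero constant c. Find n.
5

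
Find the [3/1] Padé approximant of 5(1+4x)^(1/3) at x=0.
(-320*x**3/81 + 80*x**2/9 + 20*x + 5)/(8*x/3 + 1)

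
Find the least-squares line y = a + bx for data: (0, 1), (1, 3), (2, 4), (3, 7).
a = 9/10, b = 19/10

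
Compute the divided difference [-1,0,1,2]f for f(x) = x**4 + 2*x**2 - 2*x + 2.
2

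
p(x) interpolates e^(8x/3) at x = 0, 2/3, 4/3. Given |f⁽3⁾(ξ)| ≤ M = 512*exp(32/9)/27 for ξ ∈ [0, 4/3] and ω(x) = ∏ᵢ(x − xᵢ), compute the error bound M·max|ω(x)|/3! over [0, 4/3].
4096*sqrt(3)*exp(32/9)/19683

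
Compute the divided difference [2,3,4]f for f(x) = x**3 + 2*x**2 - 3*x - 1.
11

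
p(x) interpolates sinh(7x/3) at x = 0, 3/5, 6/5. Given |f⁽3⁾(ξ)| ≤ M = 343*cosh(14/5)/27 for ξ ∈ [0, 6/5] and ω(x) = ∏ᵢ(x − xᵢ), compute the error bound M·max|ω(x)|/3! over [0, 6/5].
343*sqrt(3)*cosh(14/5)/3375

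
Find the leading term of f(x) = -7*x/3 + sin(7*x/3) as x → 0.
-343*x**3/162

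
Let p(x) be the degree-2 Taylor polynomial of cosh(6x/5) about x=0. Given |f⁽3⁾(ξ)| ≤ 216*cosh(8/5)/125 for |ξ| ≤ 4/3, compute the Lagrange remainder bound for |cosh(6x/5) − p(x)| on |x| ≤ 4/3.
256*cosh(8/5)/375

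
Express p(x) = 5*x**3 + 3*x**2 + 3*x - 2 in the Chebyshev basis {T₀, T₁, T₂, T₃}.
(-1/2)T₀ + (27/4)T₁ + (3/2)T₂ + (5/4)T₃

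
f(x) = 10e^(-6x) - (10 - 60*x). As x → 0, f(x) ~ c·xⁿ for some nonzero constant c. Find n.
2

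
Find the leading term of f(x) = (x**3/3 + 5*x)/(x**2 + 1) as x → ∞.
x/3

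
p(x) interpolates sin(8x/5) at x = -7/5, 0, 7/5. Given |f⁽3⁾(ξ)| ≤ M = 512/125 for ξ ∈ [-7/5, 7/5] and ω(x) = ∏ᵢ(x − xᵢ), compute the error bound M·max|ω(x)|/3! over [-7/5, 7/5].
175616*sqrt(3)/421875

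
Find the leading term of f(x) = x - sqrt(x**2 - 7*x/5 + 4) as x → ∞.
7/10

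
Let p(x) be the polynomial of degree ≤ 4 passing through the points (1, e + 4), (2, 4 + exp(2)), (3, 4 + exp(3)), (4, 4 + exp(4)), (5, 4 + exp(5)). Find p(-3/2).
-1365*exp(4)/32 - 2145*exp(2)/32 + 4 + 3003*e/128 + 1155*exp(5)/128 + 5005*exp(3)/64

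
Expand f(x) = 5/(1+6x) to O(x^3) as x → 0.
5 - 30*x + 180*x**2 + O(x**3)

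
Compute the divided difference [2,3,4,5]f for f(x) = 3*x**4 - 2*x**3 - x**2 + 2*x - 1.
40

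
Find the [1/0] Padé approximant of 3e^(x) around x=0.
3*x + 3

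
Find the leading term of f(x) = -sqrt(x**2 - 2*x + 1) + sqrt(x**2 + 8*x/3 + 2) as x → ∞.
7/3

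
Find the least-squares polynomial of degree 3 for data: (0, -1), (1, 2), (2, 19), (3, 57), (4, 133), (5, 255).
-10/9 + (275/189)x + (47/252)x² + (211/108)x³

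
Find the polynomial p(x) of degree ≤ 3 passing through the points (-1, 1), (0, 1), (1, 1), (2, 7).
x**3 - x + 1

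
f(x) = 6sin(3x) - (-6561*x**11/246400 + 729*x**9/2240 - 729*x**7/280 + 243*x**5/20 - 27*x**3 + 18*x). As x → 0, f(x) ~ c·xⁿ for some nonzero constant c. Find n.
13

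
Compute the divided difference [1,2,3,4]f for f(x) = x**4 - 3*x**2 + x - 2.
10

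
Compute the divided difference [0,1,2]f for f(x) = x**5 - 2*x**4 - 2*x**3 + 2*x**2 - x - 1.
-3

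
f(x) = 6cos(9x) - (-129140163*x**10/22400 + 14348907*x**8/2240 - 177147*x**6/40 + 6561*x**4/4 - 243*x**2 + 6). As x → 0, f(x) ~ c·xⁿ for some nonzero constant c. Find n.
12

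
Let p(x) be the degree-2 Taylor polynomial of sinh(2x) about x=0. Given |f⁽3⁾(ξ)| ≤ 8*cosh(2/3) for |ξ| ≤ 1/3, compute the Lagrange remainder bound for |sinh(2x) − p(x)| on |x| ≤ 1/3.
4*cosh(2/3)/81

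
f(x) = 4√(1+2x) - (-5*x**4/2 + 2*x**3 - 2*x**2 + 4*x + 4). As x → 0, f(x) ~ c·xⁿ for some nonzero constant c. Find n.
5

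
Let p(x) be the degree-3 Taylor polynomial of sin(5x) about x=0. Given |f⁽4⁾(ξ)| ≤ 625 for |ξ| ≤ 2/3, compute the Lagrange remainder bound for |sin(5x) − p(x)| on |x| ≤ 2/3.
1250/243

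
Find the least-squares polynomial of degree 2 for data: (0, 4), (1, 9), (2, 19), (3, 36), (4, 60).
148/35 + (73/70)x + (45/14)x²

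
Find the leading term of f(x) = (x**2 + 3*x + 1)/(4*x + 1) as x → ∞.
x/4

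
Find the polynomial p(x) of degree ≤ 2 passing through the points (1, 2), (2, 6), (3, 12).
x**2 + x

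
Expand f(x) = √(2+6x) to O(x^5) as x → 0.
sqrt(2) + 3*sqrt(2)*x/2 - 9*sqrt(2)*x**2/8 + 27*sqrt(2)*x**3/16 - 405*sqrt(2)*x**4/128 + O(x**5)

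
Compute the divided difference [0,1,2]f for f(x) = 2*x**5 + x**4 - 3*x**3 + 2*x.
28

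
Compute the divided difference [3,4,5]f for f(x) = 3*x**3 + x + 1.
36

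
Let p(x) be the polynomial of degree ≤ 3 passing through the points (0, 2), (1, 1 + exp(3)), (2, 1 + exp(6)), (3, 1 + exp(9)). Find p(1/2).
-5*exp(6)/16 + 21/16 + 15*exp(3)/16 + exp(9)/16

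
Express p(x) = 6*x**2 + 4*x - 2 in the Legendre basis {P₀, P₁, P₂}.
(4)P₁ + (4)P₂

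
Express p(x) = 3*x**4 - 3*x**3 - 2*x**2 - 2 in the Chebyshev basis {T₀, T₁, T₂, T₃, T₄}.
(-15/8)T₀ + (-9/4)T₁ + (1/2)T₂ + (-3/4)T₃ + (3/8)T₄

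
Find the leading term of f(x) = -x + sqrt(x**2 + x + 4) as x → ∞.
1/2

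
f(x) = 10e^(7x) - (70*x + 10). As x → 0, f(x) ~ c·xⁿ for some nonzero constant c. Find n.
2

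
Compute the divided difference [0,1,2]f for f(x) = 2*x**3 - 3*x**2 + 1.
3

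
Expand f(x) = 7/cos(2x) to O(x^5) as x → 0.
7 + 14*x**2 + 70*x**4/3 + O(x**5)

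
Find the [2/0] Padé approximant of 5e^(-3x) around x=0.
45*x**2/2 - 15*x + 5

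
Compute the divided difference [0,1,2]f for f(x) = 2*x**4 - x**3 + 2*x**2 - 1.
13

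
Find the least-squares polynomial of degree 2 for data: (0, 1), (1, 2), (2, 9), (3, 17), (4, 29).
24/35 + (37/70)x + (23/14)x²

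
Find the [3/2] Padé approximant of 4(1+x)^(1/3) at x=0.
(28*x**3/405 + 28*x**2/15 + 28*x/5 + 4)/(2*x**2/9 + 16*x/15 + 1)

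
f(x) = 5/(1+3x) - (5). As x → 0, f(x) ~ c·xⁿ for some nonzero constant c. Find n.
1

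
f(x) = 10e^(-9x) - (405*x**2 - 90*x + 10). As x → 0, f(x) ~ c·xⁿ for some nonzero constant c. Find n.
3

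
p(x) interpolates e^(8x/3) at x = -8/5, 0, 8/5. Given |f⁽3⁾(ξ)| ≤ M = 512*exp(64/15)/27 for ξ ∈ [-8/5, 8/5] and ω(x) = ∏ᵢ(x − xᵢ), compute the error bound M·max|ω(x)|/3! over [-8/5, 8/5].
262144*sqrt(3)*exp(64/15)/91125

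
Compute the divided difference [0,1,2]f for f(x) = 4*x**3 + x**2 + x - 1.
13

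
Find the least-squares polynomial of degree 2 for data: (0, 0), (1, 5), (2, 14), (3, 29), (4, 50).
8/35 + (54/35)x + (19/7)x²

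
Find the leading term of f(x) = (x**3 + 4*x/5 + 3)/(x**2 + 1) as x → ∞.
x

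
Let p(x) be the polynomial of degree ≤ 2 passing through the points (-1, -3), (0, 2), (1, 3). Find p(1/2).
3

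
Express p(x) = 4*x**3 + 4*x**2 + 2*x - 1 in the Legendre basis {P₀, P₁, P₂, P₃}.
(1/3)P₀ + (22/5)P₁ + (8/3)P₂ + (8/5)P₃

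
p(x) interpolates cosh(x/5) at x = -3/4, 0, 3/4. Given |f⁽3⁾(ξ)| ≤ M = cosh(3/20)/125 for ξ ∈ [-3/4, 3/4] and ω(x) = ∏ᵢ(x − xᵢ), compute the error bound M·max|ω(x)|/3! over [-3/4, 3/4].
sqrt(3)*cosh(3/20)/8000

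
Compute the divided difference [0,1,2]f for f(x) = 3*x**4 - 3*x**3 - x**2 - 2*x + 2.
11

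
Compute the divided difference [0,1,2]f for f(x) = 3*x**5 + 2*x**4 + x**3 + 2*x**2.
64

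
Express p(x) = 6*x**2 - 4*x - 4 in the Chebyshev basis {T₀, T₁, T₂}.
-T₀ + (-4)T₁ + (3)T₂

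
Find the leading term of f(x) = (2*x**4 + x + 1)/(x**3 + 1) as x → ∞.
2*x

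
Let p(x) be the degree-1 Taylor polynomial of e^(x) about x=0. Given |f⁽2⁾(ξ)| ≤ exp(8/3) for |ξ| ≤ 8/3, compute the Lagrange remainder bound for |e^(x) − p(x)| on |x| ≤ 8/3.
32*exp(8/3)/9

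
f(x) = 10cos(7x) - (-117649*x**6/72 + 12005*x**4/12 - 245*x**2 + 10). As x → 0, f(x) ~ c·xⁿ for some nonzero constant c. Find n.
8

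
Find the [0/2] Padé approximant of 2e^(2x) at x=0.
2/(2*x**2 - 2*x + 1)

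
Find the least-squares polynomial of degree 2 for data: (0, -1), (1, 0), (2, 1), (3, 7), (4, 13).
-6/7 + (-11/14)x + (15/14)x²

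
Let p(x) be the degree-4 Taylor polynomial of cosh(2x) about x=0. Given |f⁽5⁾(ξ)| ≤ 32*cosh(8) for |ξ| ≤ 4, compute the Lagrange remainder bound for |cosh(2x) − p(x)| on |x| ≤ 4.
4096*cosh(8)/15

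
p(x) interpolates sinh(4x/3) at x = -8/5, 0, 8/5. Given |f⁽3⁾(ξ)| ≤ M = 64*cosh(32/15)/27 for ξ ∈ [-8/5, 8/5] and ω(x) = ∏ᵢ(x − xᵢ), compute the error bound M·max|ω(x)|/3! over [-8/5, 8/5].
32768*sqrt(3)*cosh(32/15)/91125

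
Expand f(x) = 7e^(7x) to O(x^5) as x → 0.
7 + 49*x + 343*x**2/2 + 2401*x**3/6 + 16807*x**4/24 + O(x**5)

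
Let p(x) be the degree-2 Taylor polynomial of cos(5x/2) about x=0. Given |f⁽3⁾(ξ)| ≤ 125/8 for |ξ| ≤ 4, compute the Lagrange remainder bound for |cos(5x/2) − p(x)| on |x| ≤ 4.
500/3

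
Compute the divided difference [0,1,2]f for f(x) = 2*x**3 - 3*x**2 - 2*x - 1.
3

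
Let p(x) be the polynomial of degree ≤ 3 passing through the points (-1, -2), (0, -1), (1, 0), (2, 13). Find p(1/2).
-5/4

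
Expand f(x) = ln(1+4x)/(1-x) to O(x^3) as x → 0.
4*x - 4*x**2 + O(x**3)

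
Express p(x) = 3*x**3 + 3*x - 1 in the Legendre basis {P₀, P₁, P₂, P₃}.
-P₀ + (24/5)P₁ + (6/5)P₃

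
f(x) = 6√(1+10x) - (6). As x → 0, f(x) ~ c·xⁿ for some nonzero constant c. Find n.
1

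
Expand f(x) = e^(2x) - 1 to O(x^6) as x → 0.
2*x + 2*x**2 + 4*x**3/3 + 2*x**4/3 + 4*x**5/15 + O(x**6)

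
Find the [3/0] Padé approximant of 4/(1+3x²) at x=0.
4 - 12*x**2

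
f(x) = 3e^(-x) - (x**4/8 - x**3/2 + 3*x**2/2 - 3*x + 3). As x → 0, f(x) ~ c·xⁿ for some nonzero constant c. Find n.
5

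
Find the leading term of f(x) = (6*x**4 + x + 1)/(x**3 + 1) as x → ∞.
6*x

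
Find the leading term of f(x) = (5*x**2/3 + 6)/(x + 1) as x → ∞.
5*x/3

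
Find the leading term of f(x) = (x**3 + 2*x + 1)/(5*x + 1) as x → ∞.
x**2/5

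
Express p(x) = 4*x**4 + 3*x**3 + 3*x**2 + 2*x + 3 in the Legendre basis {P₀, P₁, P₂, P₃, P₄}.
(24/5)P₀ + (19/5)P₁ + (30/7)P₂ + (6/5)P₃ + (32/35)P₄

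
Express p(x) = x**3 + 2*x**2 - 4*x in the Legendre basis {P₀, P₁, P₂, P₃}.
(2/3)P₀ + (-17/5)P₁ + (4/3)P₂ + (2/5)P₃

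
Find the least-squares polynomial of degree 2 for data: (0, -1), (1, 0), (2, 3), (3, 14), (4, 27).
-29/35 + (-15/7)x + (16/7)x²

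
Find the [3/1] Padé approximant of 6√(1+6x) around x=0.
(-81*x**3/4 + 81*x**2/2 + 81*x/2 + 6)/(15*x/4 + 1)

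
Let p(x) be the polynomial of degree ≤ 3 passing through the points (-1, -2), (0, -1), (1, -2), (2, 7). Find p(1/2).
-2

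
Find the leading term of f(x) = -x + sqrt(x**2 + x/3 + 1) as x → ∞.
1/6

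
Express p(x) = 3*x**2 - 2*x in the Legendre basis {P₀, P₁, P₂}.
P₀ + (-2)P₁ + (2)P₂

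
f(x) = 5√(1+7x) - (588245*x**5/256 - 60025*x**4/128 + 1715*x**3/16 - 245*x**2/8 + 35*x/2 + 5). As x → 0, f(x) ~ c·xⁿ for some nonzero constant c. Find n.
6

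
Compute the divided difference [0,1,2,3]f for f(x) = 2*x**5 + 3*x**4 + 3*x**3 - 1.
71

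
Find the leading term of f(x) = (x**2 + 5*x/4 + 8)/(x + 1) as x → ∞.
x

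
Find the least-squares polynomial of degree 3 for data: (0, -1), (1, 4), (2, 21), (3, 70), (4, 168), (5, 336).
-127/126 + (3901/756)x + (-421/126)x² + (341/108)x³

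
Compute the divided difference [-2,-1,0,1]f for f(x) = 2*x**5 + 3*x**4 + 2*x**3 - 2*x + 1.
6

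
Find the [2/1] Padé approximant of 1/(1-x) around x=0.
1/(1 - x)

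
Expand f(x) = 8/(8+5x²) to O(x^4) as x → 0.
1 - 5*x**2/8 + O(x**4)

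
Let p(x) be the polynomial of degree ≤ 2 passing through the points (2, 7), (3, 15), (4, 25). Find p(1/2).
-5/4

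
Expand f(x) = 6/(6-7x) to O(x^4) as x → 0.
1 + 7*x/6 + 49*x**2/36 + 343*x**3/216 + O(x**4)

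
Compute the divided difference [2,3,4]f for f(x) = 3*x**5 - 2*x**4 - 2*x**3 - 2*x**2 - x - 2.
725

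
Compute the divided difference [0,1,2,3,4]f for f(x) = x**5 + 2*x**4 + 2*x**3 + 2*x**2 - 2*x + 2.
12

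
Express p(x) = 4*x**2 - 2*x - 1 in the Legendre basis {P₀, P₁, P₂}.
(1/3)P₀ + (-2)P₁ + (8/3)P₂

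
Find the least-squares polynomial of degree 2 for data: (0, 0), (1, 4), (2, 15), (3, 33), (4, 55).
-9/35 + (113/70)x + (43/14)x²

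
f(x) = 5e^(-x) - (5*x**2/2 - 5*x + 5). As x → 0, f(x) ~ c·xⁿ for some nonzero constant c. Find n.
3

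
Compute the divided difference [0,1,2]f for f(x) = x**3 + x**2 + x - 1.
4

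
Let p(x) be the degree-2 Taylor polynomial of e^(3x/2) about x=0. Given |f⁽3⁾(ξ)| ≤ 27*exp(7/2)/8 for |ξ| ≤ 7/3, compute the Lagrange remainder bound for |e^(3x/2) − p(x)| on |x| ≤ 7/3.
343*exp(7/2)/48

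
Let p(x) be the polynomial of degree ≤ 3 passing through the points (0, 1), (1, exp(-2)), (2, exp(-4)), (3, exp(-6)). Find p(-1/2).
(-35*exp(4) - 5 + 21*exp(2) + 35*exp(6))*exp(-6)/16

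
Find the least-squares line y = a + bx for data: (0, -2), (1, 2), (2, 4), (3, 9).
a = -2, b = 7/2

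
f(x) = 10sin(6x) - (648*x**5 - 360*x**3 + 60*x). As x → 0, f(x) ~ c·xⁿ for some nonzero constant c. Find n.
7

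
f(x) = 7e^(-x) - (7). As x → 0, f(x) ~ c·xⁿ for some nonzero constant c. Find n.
1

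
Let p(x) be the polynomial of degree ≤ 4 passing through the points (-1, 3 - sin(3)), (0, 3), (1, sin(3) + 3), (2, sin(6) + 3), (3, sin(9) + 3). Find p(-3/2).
63*sin(3)/128 + 35*sin(9)/128 - 45*sin(6)/32 + 3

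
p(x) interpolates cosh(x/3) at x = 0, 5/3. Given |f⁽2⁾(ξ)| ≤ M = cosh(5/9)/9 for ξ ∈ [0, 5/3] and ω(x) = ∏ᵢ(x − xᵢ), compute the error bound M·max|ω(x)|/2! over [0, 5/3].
25*cosh(5/9)/648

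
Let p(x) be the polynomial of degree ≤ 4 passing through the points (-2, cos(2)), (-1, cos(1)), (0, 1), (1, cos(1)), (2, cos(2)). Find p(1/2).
-cos(2)/64 + 5*cos(1)/16 + 45/64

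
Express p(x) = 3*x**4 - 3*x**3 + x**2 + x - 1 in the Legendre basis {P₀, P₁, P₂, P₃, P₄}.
(-1/15)P₀ + (-4/5)P₁ + (50/21)P₂ + (-6/5)P₃ + (24/35)P₄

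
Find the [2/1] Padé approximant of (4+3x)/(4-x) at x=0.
(3*x/4 + 1)/(1 - x/4)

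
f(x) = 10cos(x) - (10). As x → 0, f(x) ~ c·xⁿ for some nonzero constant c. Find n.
2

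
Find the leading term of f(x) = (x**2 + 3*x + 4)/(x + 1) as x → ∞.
x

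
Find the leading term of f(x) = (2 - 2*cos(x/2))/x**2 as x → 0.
1/4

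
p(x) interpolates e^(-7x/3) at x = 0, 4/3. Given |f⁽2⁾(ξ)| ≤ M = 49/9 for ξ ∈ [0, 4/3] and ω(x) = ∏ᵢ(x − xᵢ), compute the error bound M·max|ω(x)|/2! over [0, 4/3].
98/81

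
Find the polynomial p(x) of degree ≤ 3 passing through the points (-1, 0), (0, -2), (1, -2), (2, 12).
2*x**3 + x**2 - 3*x - 2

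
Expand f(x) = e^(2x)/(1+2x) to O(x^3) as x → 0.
1 + 2*x**2 + O(x**3)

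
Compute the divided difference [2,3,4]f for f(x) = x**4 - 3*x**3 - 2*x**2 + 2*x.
26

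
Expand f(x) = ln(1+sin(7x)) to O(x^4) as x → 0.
7*x - 49*x**2/2 + 343*x**3/6 + O(x**4)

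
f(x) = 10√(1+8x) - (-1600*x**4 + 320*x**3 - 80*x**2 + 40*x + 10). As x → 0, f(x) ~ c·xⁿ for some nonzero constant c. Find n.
5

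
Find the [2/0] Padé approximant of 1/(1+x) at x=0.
x**2 - x + 1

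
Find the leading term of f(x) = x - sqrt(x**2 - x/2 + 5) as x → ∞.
1/4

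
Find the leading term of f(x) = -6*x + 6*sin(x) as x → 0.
-x**3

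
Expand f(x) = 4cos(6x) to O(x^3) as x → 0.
4 - 72*x**2 + O(x**3)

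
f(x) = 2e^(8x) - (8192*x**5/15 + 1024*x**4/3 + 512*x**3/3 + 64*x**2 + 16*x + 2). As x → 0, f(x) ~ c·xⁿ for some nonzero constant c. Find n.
6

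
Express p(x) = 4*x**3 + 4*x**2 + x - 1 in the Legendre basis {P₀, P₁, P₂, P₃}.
(1/3)P₀ + (17/5)P₁ + (8/3)P₂ + (8/5)P₃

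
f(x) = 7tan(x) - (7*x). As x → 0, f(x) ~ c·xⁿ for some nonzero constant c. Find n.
3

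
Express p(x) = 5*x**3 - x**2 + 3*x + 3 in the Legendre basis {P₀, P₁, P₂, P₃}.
(8/3)P₀ + (6)P₁ + (-2/3)P₂ + (2)P₃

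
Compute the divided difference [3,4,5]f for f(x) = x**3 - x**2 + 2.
11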